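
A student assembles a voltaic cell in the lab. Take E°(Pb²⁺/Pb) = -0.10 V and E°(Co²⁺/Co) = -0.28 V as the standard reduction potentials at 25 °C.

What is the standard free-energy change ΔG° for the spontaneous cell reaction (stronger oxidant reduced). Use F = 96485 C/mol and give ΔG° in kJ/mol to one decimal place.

-34.7 kJ/mol

Pb²⁺/Pb (E° = -0.10 V) is the cathode; Co²⁺/Co (E° = -0.28 V) is the anode, so E°cell = +0.18 V.
Balancing electrons gives n = 2 (lcm of 2 and 2).
ΔG° = −nFE° = −(2)(96485)(+0.18) = -34,735 J = -34.7 kJ/mol.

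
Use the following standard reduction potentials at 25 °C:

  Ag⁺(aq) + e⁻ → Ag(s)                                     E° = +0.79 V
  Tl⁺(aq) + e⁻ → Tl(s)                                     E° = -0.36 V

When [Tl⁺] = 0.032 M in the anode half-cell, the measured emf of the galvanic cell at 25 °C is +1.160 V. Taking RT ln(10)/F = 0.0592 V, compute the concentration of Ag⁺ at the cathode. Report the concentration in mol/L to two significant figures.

Ag⁺/Ag is the cathode, Tl⁺/Tl the anode: E°cell = +1.15 V, n = 1.
Overall reaction: Ag⁺(aq) + Tl(s) → Ag(s) + Tl⁺(aq); Q = [Tl⁺]^1/[Ag⁺]^1.
From E = E° − (0.0592/n) log Q: log Q = (E° − E)·n/0.0592 = (+1.15 − (+1.160))·1/0.0592 = -0.1689.
So 1·log[Ag⁺] = 1·log(0.032) − log Q = -1.4949 − (-0.1689) = -1.3260; [Ag⁺] = 10^(-1.3260) ≈ 0.047 M.

0.047 M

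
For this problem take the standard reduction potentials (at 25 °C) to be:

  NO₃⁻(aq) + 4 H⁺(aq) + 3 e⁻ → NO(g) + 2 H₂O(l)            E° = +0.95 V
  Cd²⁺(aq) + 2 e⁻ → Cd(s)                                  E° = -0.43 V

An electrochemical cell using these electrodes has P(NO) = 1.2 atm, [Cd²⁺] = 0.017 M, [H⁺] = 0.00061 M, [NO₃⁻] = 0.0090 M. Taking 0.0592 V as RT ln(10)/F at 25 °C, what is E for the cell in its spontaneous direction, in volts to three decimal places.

NO₃⁻/NO is the cathode (higher E°), Cd²⁺/Cd the anode: E°cell = +0.95 − (-0.43) = +1.38 V, n = 6.
Overall: 2 NO₃⁻(aq) + 8 H⁺(aq) + 3 Cd(s) → 2 NO(g) + 4 H₂O(l) + 3 Cd²⁺(aq)
Q = P(NO)^2·[Cd²⁺]^3 / ([NO₃⁻]^2·[H⁺]^8); log Q = 24.659.
E = E° − (0.0592/n) log Q = +1.38 − (0.0592/6)(24.659) = +1.137 V.

+1.137 V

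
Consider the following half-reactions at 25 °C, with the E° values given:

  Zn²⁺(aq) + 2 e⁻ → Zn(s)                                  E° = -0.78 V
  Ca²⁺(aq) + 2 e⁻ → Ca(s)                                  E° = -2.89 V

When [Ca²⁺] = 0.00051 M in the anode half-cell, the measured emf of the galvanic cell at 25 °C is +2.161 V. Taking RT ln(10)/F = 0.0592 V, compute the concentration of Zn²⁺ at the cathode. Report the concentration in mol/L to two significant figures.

0.027 M

Zn²⁺/Zn is the cathode, Ca²⁺/Ca the anode: E°cell = +2.11 V, n = 2.
Overall reaction: Zn²⁺(aq) + Ca(s) → Zn(s) + Ca²⁺(aq); Q = [Ca²⁺]^1/[Zn²⁺]^1.
From E = E° − (0.0592/n) log Q: log Q = (E° − E)·n/0.0592 = (+2.11 − (+2.161))·2/0.0592 = -1.7230.
So 1·log[Zn²⁺] = 1·log(0.00051) − log Q = -3.2924 − (-1.7230) = -1.5694; [Zn²⁺] = 10^(-1.5694) ≈ 0.027 M.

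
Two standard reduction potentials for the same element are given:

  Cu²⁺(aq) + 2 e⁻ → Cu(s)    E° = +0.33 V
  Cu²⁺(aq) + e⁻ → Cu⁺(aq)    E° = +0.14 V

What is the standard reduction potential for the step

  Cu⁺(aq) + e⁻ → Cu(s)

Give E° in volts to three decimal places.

Sequential free energies add, so n₃E°₃ = n₁E°₁ + n₂E°₂.
With n₃ = 2, and the known step contributing 1×(+0.14) V, the unknown satisfies 1·E° = 2×(+0.33) − 1×(+0.14) = +0.520.
E° = +0.520 / 1 = +0.520 V.

+0.520 V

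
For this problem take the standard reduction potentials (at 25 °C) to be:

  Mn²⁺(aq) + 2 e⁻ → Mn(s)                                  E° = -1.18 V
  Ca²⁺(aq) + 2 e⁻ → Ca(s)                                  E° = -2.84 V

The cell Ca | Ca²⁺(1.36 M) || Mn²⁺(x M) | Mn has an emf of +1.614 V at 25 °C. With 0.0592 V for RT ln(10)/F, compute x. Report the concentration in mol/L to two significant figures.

Mn²⁺/Mn is the cathode, Ca²⁺/Ca the anode: E°cell = +1.66 V, n = 2.
Overall reaction: Mn²⁺(aq) + Ca(s) → Mn(s) + Ca²⁺(aq); Q = [Ca²⁺]^1/[Mn²⁺]^1.
From E = E° − (0.0592/n) log Q: log Q = (E° − E)·n/0.0592 = (+1.66 − (+1.614))·2/0.0592 = 1.5541.
So 1·log[Mn²⁺] = 1·log(1.36) − log Q = 0.1335 − (1.5541) = -1.4206; [Mn²⁺] = 10^(-1.4206) ≈ 0.038 M.

0.038 M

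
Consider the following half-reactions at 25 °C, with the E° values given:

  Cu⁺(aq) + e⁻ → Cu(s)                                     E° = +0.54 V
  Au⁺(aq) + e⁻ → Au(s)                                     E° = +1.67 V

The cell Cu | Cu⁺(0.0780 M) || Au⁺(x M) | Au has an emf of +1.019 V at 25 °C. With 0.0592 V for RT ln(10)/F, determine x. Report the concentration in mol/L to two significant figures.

Au⁺/Au is the cathode, Cu⁺/Cu the anode: E°cell = +1.13 V, n = 1.
Overall reaction: Au⁺(aq) + Cu(s) → Au(s) + Cu⁺(aq); Q = [Cu⁺]^1/[Au⁺]^1.
From E = E° − (0.0592/n) log Q: log Q = (E° − E)·n/0.0592 = (+1.13 − (+1.019))·1/0.0592 = 1.8750.
So 1·log[Au⁺] = 1·log(0.078) − log Q = -1.1079 − (1.8750) = -2.9829; [Au⁺] = 10^(-2.9829) ≈ 0.0010 M.

0.0010 M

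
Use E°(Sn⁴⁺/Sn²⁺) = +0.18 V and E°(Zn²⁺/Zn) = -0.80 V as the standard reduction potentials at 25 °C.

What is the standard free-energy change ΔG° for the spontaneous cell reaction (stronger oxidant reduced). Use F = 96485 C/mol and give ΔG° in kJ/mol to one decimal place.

-189.1 kJ/mol

Sn⁴⁺/Sn²⁺ (E° = +0.18 V) is the cathode; Zn²⁺/Zn (E° = -0.80 V) is the anode, so E°cell = +0.98 V.
Balancing electrons gives n = 2 (lcm of 2 and 2).
ΔG° = −nFE° = −(2)(96485)(+0.98) = -189,111 J = -189.1 kJ/mol.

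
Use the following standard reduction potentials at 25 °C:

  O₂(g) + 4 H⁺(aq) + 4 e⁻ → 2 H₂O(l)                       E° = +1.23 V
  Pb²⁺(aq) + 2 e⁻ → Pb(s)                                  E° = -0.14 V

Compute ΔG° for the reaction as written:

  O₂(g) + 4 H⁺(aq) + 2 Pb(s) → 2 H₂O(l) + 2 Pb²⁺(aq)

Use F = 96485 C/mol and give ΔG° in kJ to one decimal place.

-528.7 kJ

As written, O₂/H₂O is reduced (cathode) and Pb²⁺/Pb is oxidised (anode), so E°cell = (+1.23) − (-0.14) = +1.37 V.
Balancing electrons gives n = 4.
ΔG° = −nFE° = −(4)(96485)(+1.37) = -528,738 J = -528.7 kJ.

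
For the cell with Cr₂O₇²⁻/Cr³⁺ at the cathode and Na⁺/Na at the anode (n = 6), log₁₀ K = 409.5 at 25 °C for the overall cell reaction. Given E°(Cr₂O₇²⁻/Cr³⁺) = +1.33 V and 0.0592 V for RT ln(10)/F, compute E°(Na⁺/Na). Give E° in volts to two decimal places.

-2.71 V

E°cell = (0.0592/n)·log K = (0.0592/6)(409.5) = +4.040 V.
Since Cr₂O₇²⁻/Cr³⁺ is the cathode and Na⁺/Na the anode, E°cell = E°(Cr₂O₇²⁻/Cr³⁺) − E°(Na⁺/Na).
So E°(Na⁺/Na) = E°(Cr₂O₇²⁻/Cr³⁺) − E°cell = (+1.33) − (+4.040) = -2.71 V.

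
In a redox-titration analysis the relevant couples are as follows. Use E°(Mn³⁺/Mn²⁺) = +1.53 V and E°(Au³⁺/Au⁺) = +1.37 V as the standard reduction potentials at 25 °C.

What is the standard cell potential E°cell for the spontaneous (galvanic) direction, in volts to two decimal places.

The Mn³⁺/Mn²⁺ couple has the higher reduction potential, so it is the cathode; Au³⁺/Au⁺ is oxidised at the anode.
E°cell = E°(cathode) − E°(anode) = (+1.53) − (+1.37) = +0.16 V.

+0.16 V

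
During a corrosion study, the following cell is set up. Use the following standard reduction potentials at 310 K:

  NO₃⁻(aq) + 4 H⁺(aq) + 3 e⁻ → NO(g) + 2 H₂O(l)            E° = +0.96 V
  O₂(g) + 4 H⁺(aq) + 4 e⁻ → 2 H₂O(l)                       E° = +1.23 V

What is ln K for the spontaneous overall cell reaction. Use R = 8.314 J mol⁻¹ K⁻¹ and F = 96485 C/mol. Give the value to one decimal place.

121.3

Cathode: O₂/H₂O; anode: NO₃⁻/NO. E°cell = (+1.23) − (+0.96) = +0.27 V, with n = 12.
ΔG° = −nFE° = −RT ln K, so ln K = nFE°/(RT) = (12)(96485)(+0.27) / ((8.314)(310)) = 121.292.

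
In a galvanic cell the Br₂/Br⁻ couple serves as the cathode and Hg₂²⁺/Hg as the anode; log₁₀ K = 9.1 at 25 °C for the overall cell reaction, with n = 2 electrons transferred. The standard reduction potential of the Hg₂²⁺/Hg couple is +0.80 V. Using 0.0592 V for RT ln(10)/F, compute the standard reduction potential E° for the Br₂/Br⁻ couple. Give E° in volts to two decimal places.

E°cell = (0.0592/n)·log K = (0.0592/2)(9.1) = +0.269 V.
Since Br₂/Br⁻ is the cathode and Hg₂²⁺/Hg the anode, E°cell = E°(Br₂/Br⁻) − E°(Hg₂²⁺/Hg).
So E°(Br₂/Br⁻) = E°cell + E°(Hg₂²⁺/Hg) = +0.269 + (+0.80) = +1.07 V.

+1.07 V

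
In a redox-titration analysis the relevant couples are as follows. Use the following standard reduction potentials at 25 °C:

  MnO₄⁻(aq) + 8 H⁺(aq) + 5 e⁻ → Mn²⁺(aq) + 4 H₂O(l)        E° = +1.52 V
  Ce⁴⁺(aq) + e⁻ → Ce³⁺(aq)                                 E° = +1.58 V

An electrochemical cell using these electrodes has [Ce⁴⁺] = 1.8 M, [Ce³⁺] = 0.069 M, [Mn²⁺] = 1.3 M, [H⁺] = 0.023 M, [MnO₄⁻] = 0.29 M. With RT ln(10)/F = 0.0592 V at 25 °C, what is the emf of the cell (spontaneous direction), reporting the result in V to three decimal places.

Ce⁴⁺/Ce³⁺ is the cathode (higher E°), MnO₄⁻/Mn²⁺ the anode: E°cell = +1.58 − (+1.52) = +0.06 V, n = 5.
Overall: 5 Ce⁴⁺(aq) + Mn²⁺(aq) + 4 H₂O(l) → 5 Ce³⁺(aq) + MnO₄⁻(aq) + 8 H⁺(aq)
Q = [Ce³⁺]^5·[MnO₄⁻]·[H⁺]^8 / ([Ce⁴⁺]^5·[Mn²⁺]); log Q = -20.840.
E = E° − (0.0592/n) log Q = +0.06 − (0.0592/5)(-20.840) = +0.307 V.

+0.307 V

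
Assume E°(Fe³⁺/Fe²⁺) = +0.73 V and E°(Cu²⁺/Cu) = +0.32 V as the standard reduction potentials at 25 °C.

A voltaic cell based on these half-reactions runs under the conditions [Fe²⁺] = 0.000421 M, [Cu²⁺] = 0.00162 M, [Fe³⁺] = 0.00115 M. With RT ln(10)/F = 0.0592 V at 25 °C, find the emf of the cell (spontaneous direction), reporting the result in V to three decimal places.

Fe³⁺/Fe²⁺ is the cathode (higher E°), Cu²⁺/Cu the anode: E°cell = +0.73 − (+0.32) = +0.41 V, n = 2.
Overall: 2 Fe³⁺(aq) + Cu(s) → 2 Fe²⁺(aq) + Cu²⁺(aq)
Q = [Fe²⁺]^2·[Cu²⁺] / ([Fe³⁺]^2); log Q = -3.663.
E = E° − (0.0592/n) log Q = +0.41 − (0.0592/2)(-3.663) = +0.518 V.

+0.518 V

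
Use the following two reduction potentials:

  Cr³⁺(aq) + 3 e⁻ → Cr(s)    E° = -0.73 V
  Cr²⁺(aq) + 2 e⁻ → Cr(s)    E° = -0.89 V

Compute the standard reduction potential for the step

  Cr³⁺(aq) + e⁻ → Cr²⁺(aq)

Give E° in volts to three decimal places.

Sequential free energies add, so n₃E°₃ = n₁E°₁ + n₂E°₂.
With n₃ = 3, and the known step contributing 2×(-0.89) V, the unknown satisfies 1·E° = 3×(-0.73) − 2×(-0.89) = -0.410.
E° = -0.410 / 1 = -0.410 V.

-0.410 V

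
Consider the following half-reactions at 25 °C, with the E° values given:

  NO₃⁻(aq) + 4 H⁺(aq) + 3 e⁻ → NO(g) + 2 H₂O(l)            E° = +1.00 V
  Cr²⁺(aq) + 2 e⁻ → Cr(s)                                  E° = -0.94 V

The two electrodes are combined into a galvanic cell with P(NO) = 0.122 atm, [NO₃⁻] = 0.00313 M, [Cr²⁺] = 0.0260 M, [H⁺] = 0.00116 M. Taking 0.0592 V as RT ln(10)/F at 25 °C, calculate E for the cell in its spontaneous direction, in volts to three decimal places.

NO₃⁻/NO is the cathode (higher E°), Cr²⁺/Cr the anode: E°cell = +1.00 − (-0.94) = +1.94 V, n = 6.
Overall: 2 NO₃⁻(aq) + 8 H⁺(aq) + 3 Cr(s) → 2 NO(g) + 4 H₂O(l) + 3 Cr²⁺(aq)
Q = P(NO)^2·[Cr²⁺]^3 / ([NO₃⁻]^2·[H⁺]^8); log Q = 21.911.
E = E° − (0.0592/n) log Q = +1.94 − (0.0592/6)(21.911) = +1.724 V.

+1.724 V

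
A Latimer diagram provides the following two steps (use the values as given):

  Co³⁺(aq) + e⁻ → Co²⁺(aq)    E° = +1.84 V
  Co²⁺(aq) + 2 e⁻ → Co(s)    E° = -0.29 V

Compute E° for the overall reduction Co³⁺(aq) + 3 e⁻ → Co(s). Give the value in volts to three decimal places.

Adding the free-energy changes (−nFE°) of the two steps gives −n₃FE°₃ = −n₁FE°₁ − n₂FE°₂.
E°₃ = (1×+1.84 + 2×-0.29) / 3 = (+1.260) / 3 = +0.420 V.

+0.420 V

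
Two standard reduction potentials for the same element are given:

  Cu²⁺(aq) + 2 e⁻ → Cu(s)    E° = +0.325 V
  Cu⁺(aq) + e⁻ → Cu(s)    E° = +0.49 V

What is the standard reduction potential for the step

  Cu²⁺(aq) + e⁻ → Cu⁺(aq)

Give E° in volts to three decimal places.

+0.160 V

Sequential free energies add, so n₃E°₃ = n₁E°₁ + n₂E°₂.
With n₃ = 2, and the known step contributing 1×(+0.49) V, the unknown satisfies 1·E° = 2×(+0.325) − 1×(+0.49) = +0.160.
E° = +0.160 / 1 = +0.160 V.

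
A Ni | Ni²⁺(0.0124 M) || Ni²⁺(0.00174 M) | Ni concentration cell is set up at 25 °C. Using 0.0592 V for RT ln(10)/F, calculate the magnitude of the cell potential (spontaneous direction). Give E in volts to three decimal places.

For a concentration cell E°cell = 0. The 0.0124 M side is the cathode (reduction is favoured where [Ni²⁺] is higher).
With n = 2, E = −(0.0592/2) log([Ni²⁺]ₐₙ/[Ni²⁺]꜀ₐₜ) = −(0.0592/2) log(0.00174/0.0124) = −(0.0592/2)(-0.853) = +0.025 V.

+0.025 V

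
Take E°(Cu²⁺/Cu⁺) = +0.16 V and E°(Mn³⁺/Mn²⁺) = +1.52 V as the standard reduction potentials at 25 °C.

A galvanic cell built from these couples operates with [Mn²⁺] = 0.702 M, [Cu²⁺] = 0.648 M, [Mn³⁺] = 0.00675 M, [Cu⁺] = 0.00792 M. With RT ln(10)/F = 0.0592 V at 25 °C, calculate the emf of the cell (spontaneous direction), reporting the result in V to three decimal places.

Mn³⁺/Mn²⁺ is the cathode (higher E°), Cu²⁺/Cu⁺ the anode: E°cell = +1.52 − (+0.16) = +1.36 V, n = 1.
Overall: Mn³⁺(aq) + Cu⁺(aq) → Mn²⁺(aq) + Cu²⁺(aq)
Q = [Mn²⁺]·[Cu²⁺] / ([Mn³⁺]·[Cu⁺]); log Q = 3.930.
E = E° − (0.0592/n) log Q = +1.36 − (0.0592/1)(3.930) = +1.127 V.

+1.127 V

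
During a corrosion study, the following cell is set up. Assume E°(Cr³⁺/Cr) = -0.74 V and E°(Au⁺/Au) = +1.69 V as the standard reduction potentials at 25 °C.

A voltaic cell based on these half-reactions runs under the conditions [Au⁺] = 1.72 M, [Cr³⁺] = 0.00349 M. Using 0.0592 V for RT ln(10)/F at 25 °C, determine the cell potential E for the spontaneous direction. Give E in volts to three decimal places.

+2.492 V

Au⁺/Au is the cathode (higher E°), Cr³⁺/Cr the anode: E°cell = +1.69 − (-0.74) = +2.43 V, n = 3.
Overall: 3 Au⁺(aq) + Cr(s) → 3 Au(s) + Cr³⁺(aq)
Q = [Cr³⁺] / ([Au⁺]^3); log Q = -3.164.
E = E° − (0.0592/n) log Q = +2.43 − (0.0592/3)(-3.164) = +2.492 V.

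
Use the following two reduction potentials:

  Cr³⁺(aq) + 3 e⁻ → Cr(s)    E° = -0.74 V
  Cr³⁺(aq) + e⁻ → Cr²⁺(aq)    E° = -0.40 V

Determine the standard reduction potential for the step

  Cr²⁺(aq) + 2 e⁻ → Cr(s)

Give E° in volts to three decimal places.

-0.910 V

Sequential free energies add, so n₃E°₃ = n₁E°₁ + n₂E°₂.
With n₃ = 3, and the known step contributing 1×(-0.40) V, the unknown satisfies 2·E° = 3×(-0.74) − 1×(-0.40) = -1.820.
E° = -1.820 / 2 = -0.910 V.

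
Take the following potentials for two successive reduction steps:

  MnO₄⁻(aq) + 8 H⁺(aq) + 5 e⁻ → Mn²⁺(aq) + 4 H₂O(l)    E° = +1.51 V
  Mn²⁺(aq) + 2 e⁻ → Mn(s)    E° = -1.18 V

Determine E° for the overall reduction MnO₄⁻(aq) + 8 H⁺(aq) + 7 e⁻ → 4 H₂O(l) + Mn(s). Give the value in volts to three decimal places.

Adding the free-energy changes (−nFE°) of the two steps gives −n₃FE°₃ = −n₁FE°₁ − n₂FE°₂.
E°₃ = (5×+1.51 + 2×-1.18) / 7 = (+5.190) / 7 = +0.741 V.

+0.741 V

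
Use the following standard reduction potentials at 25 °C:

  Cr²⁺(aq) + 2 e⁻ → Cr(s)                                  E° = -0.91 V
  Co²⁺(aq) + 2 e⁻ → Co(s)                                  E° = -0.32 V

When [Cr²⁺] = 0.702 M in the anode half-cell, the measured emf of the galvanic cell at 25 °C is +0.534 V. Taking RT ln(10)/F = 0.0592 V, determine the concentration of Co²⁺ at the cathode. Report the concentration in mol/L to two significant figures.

0.0090 M

Co²⁺/Co is the cathode, Cr²⁺/Cr the anode: E°cell = +0.59 V, n = 2.
Overall reaction: Co²⁺(aq) + Cr(s) → Co(s) + Cr²⁺(aq); Q = [Cr²⁺]^1/[Co²⁺]^1.
From E = E° − (0.0592/n) log Q: log Q = (E° − E)·n/0.0592 = (+0.59 − (+0.534))·2/0.0592 = 1.8919.
So 1·log[Co²⁺] = 1·log(0.702) − log Q = -0.1537 − (1.8919) = -2.0456; [Co²⁺] = 10^(-2.0456) ≈ 0.0090 M.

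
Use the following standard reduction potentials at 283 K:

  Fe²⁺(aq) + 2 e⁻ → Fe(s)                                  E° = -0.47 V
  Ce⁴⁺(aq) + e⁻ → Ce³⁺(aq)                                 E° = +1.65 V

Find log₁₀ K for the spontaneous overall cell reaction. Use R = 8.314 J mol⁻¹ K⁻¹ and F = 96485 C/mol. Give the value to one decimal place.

75.5

Cathode: Ce⁴⁺/Ce³⁺; anode: Fe²⁺/Fe. E°cell = (+1.65) − (-0.47) = +2.12 V, with n = 2.
ΔG° = −nFE° = −RT ln K, so ln K = nFE°/(RT) = (2)(96485)(+2.12) / ((8.314)(283)) = 173.872.
log₁₀ K = 173.872 / ln 10 = 75.5.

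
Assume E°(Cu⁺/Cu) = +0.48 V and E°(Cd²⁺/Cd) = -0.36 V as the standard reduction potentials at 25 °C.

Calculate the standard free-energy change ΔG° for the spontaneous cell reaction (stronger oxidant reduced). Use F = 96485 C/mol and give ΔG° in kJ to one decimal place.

Cu⁺/Cu (E° = +0.48 V) is the cathode; Cd²⁺/Cd (E° = -0.36 V) is the anode, so E°cell = +0.84 V.
Balancing electrons gives n = 2 (lcm of 1 and 2).
ΔG° = −nFE° = −(2)(96485)(+0.84) = -162,095 J = -162.1 kJ.

-162.1 kJ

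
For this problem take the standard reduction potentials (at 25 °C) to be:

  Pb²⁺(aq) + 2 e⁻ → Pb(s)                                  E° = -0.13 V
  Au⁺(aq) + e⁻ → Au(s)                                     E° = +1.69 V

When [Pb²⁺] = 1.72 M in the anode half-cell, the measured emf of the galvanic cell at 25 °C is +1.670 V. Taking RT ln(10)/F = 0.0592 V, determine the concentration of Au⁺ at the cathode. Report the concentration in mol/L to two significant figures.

0.0038 M

Au⁺/Au is the cathode, Pb²⁺/Pb the anode: E°cell = +1.82 V, n = 2.
Overall reaction: 2 Au⁺(aq) + Pb(s) → 2 Au(s) + Pb²⁺(aq); Q = [Pb²⁺]^1/[Au⁺]^2.
From E = E° − (0.0592/n) log Q: log Q = (E° − E)·n/0.0592 = (+1.82 − (+1.670))·2/0.0592 = 5.0676.
So 2·log[Au⁺] = 1·log(1.72) − log Q = 0.2355 − (5.0676) = -4.8321; log[Au⁺] = -4.8321 / 2 = -2.4160; [Au⁺] = 10^(-2.4160) ≈ 0.0038 M.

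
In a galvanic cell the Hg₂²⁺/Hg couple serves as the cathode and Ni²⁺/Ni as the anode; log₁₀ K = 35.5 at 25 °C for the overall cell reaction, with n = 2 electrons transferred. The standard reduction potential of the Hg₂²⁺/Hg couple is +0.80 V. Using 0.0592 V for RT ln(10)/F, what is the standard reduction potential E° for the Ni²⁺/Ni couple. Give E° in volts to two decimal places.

-0.25 V

E°cell = (0.0592/n)·log K = (0.0592/2)(35.5) = +1.051 V.
Since Hg₂²⁺/Hg is the cathode and Ni²⁺/Ni the anode, E°cell = E°(Hg₂²⁺/Hg) − E°(Ni²⁺/Ni).
So E°(Ni²⁺/Ni) = E°(Hg₂²⁺/Hg) − E°cell = (+0.80) − (+1.051) = -0.25 V.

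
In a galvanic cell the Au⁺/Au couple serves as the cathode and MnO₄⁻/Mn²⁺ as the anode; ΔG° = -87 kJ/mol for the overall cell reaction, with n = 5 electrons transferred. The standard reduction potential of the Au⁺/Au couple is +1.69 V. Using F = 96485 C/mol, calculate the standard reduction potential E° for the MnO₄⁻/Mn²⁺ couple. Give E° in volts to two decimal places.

E°cell = −ΔG°/(nF) = −(-87×10³)/((5)(96485)) = +0.180 V.
Since Au⁺/Au is the cathode and MnO₄⁻/Mn²⁺ the anode, E°cell = E°(Au⁺/Au) − E°(MnO₄⁻/Mn²⁺).
So E°(MnO₄⁻/Mn²⁺) = E°(Au⁺/Au) − E°cell = (+1.69) − (+0.180) = +1.51 V.

+1.51 V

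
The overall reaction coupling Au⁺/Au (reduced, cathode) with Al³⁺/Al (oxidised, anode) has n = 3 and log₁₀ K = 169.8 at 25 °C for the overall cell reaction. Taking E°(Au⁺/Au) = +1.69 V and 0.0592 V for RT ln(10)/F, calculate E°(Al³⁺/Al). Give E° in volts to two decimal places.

-1.66 V

E°cell = (0.0592/n)·log K = (0.0592/3)(169.8) = +3.351 V.
Since Au⁺/Au is the cathode and Al³⁺/Al the anode, E°cell = E°(Au⁺/Au) − E°(Al³⁺/Al).
So E°(Al³⁺/Al) = E°(Au⁺/Au) − E°cell = (+1.69) − (+3.351) = -1.66 V.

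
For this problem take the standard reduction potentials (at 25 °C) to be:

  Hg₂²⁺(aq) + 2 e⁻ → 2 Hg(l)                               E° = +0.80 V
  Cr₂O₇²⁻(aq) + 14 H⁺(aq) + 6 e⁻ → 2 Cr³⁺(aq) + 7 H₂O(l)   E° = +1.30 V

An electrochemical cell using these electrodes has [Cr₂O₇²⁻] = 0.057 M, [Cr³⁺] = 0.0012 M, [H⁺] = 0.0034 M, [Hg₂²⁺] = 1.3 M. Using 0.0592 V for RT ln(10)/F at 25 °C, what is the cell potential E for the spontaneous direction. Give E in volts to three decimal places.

+0.201 V

Cr₂O₇²⁻/Cr³⁺ is the cathode (higher E°), Hg₂²⁺/Hg the anode: E°cell = +1.30 − (+0.80) = +0.50 V, n = 6.
Overall: Cr₂O₇²⁻(aq) + 14 H⁺(aq) + 6 Hg(l) → 2 Cr³⁺(aq) + 7 H₂O(l) + 3 Hg₂²⁺(aq)
Q = [Cr³⁺]^2·[Hg₂²⁺]^3 / ([Cr₂O₇²⁻]·[H⁺]^14); log Q = 30.304.
E = E° − (0.0592/n) log Q = +0.50 − (0.0592/6)(30.304) = +0.201 V.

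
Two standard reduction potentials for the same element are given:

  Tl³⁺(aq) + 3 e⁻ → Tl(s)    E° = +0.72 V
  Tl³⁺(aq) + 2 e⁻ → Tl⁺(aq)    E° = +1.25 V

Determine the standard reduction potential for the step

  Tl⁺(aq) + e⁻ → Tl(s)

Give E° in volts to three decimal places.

Sequential free energies add, so n₃E°₃ = n₁E°₁ + n₂E°₂.
With n₃ = 3, and the known step contributing 2×(+1.25) V, the unknown satisfies 1·E° = 3×(+0.72) − 2×(+1.25) = -0.340.
E° = -0.340 / 1 = -0.340 V.

-0.340 V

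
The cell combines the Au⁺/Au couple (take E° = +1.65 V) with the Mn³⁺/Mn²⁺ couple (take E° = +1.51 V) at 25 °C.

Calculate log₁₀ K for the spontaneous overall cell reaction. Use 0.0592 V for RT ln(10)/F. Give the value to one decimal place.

Cathode: Au⁺/Au; anode: Mn³⁺/Mn²⁺. E°cell = +0.14 V, n = 1.
log K = nE°cell / 0.0592 = (1)(+0.14) / 0.0592 = 2.4.

2.4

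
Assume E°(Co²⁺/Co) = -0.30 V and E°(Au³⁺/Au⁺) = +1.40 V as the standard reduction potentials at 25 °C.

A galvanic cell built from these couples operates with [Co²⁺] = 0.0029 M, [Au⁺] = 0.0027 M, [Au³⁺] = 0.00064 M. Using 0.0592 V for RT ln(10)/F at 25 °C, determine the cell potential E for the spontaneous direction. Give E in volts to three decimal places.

Au³⁺/Au⁺ is the cathode (higher E°), Co²⁺/Co the anode: E°cell = +1.40 − (-0.30) = +1.70 V, n = 2.
Overall: Au³⁺(aq) + Co(s) → Au⁺(aq) + Co²⁺(aq)
Q = [Au⁺]·[Co²⁺] / ([Au³⁺]); log Q = -1.912.
E = E° − (0.0592/n) log Q = +1.70 − (0.0592/2)(-1.912) = +1.757 V.

+1.757 V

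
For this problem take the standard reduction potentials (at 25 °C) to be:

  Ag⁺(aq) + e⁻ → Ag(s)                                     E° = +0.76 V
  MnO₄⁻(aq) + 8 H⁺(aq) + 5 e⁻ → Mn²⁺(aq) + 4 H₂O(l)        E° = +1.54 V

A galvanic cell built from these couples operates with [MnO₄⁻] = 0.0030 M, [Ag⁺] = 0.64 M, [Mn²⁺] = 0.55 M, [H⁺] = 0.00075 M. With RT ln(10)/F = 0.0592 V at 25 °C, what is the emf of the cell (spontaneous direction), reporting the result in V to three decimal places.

MnO₄⁻/Mn²⁺ is the cathode (higher E°), Ag⁺/Ag the anode: E°cell = +1.54 − (+0.76) = +0.78 V, n = 5.
Overall: MnO₄⁻(aq) + 8 H⁺(aq) + 5 Ag(s) → Mn²⁺(aq) + 4 H₂O(l) + 5 Ag⁺(aq)
Q = [Mn²⁺]·[Ag⁺]^5 / ([MnO₄⁻]·[H⁺]^8); log Q = 26.294.
E = E° − (0.0592/n) log Q = +0.78 − (0.0592/5)(26.294) = +0.469 V.

+0.469 V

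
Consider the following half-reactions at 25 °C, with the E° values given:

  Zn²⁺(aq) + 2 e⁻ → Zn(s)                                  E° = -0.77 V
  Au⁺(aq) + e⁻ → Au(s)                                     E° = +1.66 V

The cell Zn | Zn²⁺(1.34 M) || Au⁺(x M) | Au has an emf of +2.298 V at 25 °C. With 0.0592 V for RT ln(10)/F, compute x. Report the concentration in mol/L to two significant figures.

Au⁺/Au is the cathode, Zn²⁺/Zn the anode: E°cell = +2.43 V, n = 2.
Overall reaction: 2 Au⁺(aq) + Zn(s) → 2 Au(s) + Zn²⁺(aq); Q = [Zn²⁺]^1/[Au⁺]^2.
From E = E° − (0.0592/n) log Q: log Q = (E° − E)·n/0.0592 = (+2.43 − (+2.298))·2/0.0592 = 4.4595.
So 2·log[Au⁺] = 1·log(1.34) − log Q = 0.1271 − (4.4595) = -4.3324; log[Au⁺] = -4.3324 / 2 = -2.1662; [Au⁺] = 10^(-2.1662) ≈ 0.0068 M.

0.0068 M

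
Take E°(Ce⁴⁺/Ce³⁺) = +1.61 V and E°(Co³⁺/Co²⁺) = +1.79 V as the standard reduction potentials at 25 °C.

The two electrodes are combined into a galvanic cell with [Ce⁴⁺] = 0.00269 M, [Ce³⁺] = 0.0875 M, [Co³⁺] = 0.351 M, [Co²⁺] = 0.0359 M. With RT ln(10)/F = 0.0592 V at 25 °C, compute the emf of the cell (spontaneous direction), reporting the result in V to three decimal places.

+0.328 V

Co³⁺/Co²⁺ is the cathode (higher E°), Ce⁴⁺/Ce³⁺ the anode: E°cell = +1.79 − (+1.61) = +0.18 V, n = 1.
Overall: Co³⁺(aq) + Ce³⁺(aq) → Co²⁺(aq) + Ce⁴⁺(aq)
Q = [Co²⁺]·[Ce⁴⁺] / ([Co³⁺]·[Ce³⁺]); log Q = -2.502.
E = E° − (0.0592/n) log Q = +0.18 − (0.0592/1)(-2.502) = +0.328 V.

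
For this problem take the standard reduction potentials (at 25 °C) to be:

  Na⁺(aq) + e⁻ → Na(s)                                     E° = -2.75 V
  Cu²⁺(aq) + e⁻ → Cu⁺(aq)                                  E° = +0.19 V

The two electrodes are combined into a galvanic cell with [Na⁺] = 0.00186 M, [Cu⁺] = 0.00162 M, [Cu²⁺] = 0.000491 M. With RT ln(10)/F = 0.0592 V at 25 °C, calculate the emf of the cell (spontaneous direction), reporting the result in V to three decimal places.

+3.071 V

Cu²⁺/Cu⁺ is the cathode (higher E°), Na⁺/Na the anode: E°cell = +0.19 − (-2.75) = +2.94 V, n = 1.
Overall: Cu²⁺(aq) + Na(s) → Cu⁺(aq) + Na⁺(aq)
Q = [Cu⁺]·[Na⁺] / ([Cu²⁺]); log Q = -2.212.
E = E° − (0.0592/n) log Q = +2.94 − (0.0592/1)(-2.212) = +3.071 V.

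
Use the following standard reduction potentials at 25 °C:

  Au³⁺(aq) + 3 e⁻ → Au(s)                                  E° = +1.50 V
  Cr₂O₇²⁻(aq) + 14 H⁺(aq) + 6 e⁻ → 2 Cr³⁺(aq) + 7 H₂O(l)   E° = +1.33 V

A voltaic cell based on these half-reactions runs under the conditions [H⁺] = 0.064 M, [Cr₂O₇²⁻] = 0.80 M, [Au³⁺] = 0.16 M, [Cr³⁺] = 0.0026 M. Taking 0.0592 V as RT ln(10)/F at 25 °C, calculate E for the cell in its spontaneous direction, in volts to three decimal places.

+0.269 V

Au³⁺/Au is the cathode (higher E°), Cr₂O₇²⁻/Cr³⁺ the anode: E°cell = +1.50 − (+1.33) = +0.17 V, n = 6.
Overall: 2 Au³⁺(aq) + 2 Cr³⁺(aq) + 7 H₂O(l) → 2 Au(s) + Cr₂O₇²⁻(aq) + 14 H⁺(aq)
Q = [Cr₂O₇²⁻]·[H⁺]^14 / ([Au³⁺]^2·[Cr³⁺]^2); log Q = -10.049.
E = E° − (0.0592/n) log Q = +0.17 − (0.0592/6)(-10.049) = +0.269 V.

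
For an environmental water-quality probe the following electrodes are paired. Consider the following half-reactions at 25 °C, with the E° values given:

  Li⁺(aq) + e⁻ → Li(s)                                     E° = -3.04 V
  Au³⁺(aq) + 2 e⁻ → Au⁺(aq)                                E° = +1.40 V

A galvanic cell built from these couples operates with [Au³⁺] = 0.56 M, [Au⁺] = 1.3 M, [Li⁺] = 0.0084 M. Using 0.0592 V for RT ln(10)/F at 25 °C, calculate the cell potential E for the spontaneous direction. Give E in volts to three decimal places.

Au³⁺/Au⁺ is the cathode (higher E°), Li⁺/Li the anode: E°cell = +1.40 − (-3.04) = +4.44 V, n = 2.
Overall: Au³⁺(aq) + 2 Li(s) → Au⁺(aq) + 2 Li⁺(aq)
Q = [Au⁺]·[Li⁺]^2 / ([Au³⁺]); log Q = -3.786.
E = E° − (0.0592/n) log Q = +4.44 − (0.0592/2)(-3.786) = +4.552 V.

+4.552 V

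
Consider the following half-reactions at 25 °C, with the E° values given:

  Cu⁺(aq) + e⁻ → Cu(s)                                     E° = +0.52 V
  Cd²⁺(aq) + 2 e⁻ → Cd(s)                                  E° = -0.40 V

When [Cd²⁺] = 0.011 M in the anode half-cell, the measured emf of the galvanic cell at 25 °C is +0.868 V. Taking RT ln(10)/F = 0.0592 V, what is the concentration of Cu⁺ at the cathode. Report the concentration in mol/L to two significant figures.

Cu⁺/Cu is the cathode, Cd²⁺/Cd the anode: E°cell = +0.92 V, n = 2.
Overall reaction: 2 Cu⁺(aq) + Cd(s) → 2 Cu(s) + Cd²⁺(aq); Q = [Cd²⁺]^1/[Cu⁺]^2.
From E = E° − (0.0592/n) log Q: log Q = (E° − E)·n/0.0592 = (+0.92 − (+0.868))·2/0.0592 = 1.7568.
So 2·log[Cu⁺] = 1·log(0.011) − log Q = -1.9586 − (1.7568) = -3.7154; log[Cu⁺] = -3.7154 / 2 = -1.8577; [Cu⁺] = 10^(-1.8577) ≈ 0.014 M.

0.014 M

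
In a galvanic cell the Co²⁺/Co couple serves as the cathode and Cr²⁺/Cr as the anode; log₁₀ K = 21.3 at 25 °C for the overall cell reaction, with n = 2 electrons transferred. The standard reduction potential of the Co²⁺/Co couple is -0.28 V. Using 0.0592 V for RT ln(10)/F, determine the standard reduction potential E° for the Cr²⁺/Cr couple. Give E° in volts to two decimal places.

-0.91 V

E°cell = (0.0592/n)·log K = (0.0592/2)(21.3) = +0.630 V.
Since Co²⁺/Co is the cathode and Cr²⁺/Cr the anode, E°cell = E°(Co²⁺/Co) − E°(Cr²⁺/Cr).
So E°(Cr²⁺/Cr) = E°(Co²⁺/Co) − E°cell = (-0.28) − (+0.630) = -0.91 V.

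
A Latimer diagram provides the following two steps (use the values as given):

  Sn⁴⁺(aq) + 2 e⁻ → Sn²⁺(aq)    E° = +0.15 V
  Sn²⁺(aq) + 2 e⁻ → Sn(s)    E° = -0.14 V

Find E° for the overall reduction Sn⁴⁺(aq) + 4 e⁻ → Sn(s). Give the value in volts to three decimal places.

Standard free energies of sequential steps add: ΔG°₃ = ΔG°₁ + ΔG°₂, so n₃E°₃ = n₁E°₁ + n₂E°₂.
E°₃ = (2×+0.15 + 2×-0.14) / 4 = (+0.020) / 4 = +0.005 V.

+0.005 V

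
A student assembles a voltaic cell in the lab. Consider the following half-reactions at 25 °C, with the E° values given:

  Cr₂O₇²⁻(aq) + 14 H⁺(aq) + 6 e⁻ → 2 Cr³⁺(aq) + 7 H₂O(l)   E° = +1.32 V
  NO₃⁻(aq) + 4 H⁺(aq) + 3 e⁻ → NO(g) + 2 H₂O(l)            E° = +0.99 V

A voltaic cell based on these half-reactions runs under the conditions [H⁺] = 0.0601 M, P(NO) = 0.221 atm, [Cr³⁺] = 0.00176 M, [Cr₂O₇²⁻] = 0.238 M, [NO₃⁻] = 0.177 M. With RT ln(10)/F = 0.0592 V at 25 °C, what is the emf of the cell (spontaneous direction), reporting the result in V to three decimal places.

+0.308 V

Cr₂O₇²⁻/Cr³⁺ is the cathode (higher E°), NO₃⁻/NO the anode: E°cell = +1.32 − (+0.99) = +0.33 V, n = 6.
Overall: Cr₂O₇²⁻(aq) + 6 H⁺(aq) + 2 NO(g) → 2 Cr³⁺(aq) + 3 H₂O(l) + 2 NO₃⁻(aq)
Q = [Cr³⁺]^2·[NO₃⁻]^2 / ([Cr₂O₇²⁻]·[H⁺]^6·P(NO)^2); log Q = 2.248.
E = E° − (0.0592/n) log Q = +0.33 − (0.0592/6)(2.248) = +0.308 V.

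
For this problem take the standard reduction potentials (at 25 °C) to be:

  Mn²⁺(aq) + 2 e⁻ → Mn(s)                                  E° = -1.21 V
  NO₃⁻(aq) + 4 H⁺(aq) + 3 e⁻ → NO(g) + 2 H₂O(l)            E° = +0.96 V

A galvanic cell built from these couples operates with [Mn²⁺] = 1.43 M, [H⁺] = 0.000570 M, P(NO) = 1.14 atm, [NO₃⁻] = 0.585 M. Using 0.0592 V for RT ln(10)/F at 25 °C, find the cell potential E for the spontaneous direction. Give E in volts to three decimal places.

NO₃⁻/NO is the cathode (higher E°), Mn²⁺/Mn the anode: E°cell = +0.96 − (-1.21) = +2.17 V, n = 6.
Overall: 2 NO₃⁻(aq) + 8 H⁺(aq) + 3 Mn(s) → 2 NO(g) + 4 H₂O(l) + 3 Mn²⁺(aq)
Q = P(NO)^2·[Mn²⁺]^3 / ([NO₃⁻]^2·[H⁺]^8); log Q = 26.999.
E = E° − (0.0592/n) log Q = +2.17 − (0.0592/6)(26.999) = +1.904 V.

+1.904 V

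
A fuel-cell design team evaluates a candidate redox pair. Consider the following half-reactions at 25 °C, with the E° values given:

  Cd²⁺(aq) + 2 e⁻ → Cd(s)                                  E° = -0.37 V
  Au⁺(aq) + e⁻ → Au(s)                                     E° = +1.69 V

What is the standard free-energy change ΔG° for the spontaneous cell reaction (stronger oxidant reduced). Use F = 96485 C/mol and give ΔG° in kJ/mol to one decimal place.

-397.5 kJ/mol

Au⁺/Au (E° = +1.69 V) is the cathode; Cd²⁺/Cd (E° = -0.37 V) is the anode, so E°cell = +2.06 V.
Balancing electrons gives n = 2 (lcm of 1 and 2).
ΔG° = −nFE° = −(2)(96485)(+2.06) = -397,518 J = -397.5 kJ/mol.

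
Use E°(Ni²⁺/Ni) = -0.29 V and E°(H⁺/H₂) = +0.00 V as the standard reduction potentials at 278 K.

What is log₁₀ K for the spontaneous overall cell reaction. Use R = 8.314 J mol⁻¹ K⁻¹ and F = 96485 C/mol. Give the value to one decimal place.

10.5

Cathode: H⁺/H₂; anode: Ni²⁺/Ni. E°cell = (+0.00) − (-0.29) = +0.29 V, with n = 2.
ΔG° = −nFE° = −RT ln K, so ln K = nFE°/(RT) = (2)(96485)(+0.29) / ((8.314)(278)) = 24.212.
log₁₀ K = 24.212 / ln 10 = 10.5.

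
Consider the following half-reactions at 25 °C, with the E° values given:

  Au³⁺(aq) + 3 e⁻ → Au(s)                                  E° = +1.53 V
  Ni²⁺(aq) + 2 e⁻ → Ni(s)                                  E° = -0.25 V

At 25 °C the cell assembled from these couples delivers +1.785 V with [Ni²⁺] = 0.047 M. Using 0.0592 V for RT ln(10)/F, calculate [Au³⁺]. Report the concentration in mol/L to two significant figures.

0.018 M

Au³⁺/Au is the cathode, Ni²⁺/Ni the anode: E°cell = +1.78 V, n = 6.
Overall reaction: 2 Au³⁺(aq) + 3 Ni(s) → 2 Au(s) + 3 Ni²⁺(aq); Q = [Ni²⁺]^3/[Au³⁺]^2.
From E = E° − (0.0592/n) log Q: log Q = (E° − E)·n/0.0592 = (+1.78 − (+1.785))·6/0.0592 = -0.5068.
So 2·log[Au³⁺] = 3·log(0.047) − log Q = -3.9837 − (-0.5068) = -3.4769; log[Au³⁺] = -3.4769 / 2 = -1.7385; [Au³⁺] = 10^(-1.7385) ≈ 0.018 M.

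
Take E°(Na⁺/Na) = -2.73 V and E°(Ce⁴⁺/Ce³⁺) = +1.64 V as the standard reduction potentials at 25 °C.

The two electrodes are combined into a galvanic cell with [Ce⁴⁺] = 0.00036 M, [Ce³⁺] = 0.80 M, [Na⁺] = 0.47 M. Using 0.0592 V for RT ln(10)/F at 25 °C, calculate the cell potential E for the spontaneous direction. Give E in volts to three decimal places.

+4.191 V

Ce⁴⁺/Ce³⁺ is the cathode (higher E°), Na⁺/Na the anode: E°cell = +1.64 − (-2.73) = +4.37 V, n = 1.
Overall: Ce⁴⁺(aq) + Na(s) → Ce³⁺(aq) + Na⁺(aq)
Q = [Ce³⁺]·[Na⁺] / ([Ce⁴⁺]); log Q = 3.019.
E = E° − (0.0592/n) log Q = +4.37 − (0.0592/1)(3.019) = +4.191 V.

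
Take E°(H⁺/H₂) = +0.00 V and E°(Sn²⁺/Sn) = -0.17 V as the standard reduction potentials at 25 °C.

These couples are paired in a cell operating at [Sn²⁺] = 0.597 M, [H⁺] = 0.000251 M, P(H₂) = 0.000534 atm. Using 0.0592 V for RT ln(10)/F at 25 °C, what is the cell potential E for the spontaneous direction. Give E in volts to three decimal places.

H⁺/H₂ is the cathode (higher E°), Sn²⁺/Sn the anode: E°cell = +0.00 − (-0.17) = +0.17 V, n = 2.
Overall: 2 H⁺(aq) + Sn(s) → H₂(g) + Sn²⁺(aq)
Q = P(H₂)·[Sn²⁺] / ([H⁺]^2); log Q = 3.704.
E = E° − (0.0592/n) log Q = +0.17 − (0.0592/2)(3.704) = +0.060 V.

+0.060 V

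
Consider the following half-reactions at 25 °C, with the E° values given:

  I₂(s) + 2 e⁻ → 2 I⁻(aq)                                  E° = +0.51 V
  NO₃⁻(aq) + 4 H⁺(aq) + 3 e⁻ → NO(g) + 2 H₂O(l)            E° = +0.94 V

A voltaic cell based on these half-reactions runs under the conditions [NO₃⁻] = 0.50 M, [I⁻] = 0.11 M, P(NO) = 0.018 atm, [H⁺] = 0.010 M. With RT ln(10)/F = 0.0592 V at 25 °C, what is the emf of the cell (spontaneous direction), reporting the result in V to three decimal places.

+0.244 V

NO₃⁻/NO is the cathode (higher E°), I₂/I⁻ the anode: E°cell = +0.94 − (+0.51) = +0.43 V, n = 6.
Overall: 2 NO₃⁻(aq) + 8 H⁺(aq) + 6 I⁻(aq) → 2 NO(g) + 4 H₂O(l) + 3 I₂(s)
Q = P(NO)^2 / ([NO₃⁻]^2·[H⁺]^8·[I⁻]^6); log Q = 18.864.
E = E° − (0.0592/n) log Q = +0.43 − (0.0592/6)(18.864) = +0.244 V.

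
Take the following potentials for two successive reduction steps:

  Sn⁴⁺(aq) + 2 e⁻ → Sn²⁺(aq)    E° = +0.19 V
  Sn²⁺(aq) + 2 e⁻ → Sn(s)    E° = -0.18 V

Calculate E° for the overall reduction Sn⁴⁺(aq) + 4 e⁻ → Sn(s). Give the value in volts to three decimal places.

Since ΔG° = −nFE° is additive over sequential reductions, n₃E°₃ = n₁E°₁ + n₂E°₂.
E°₃ = (2×+0.19 + 2×-0.18) / 4 = (+0.020) / 4 = +0.005 V.

+0.005 V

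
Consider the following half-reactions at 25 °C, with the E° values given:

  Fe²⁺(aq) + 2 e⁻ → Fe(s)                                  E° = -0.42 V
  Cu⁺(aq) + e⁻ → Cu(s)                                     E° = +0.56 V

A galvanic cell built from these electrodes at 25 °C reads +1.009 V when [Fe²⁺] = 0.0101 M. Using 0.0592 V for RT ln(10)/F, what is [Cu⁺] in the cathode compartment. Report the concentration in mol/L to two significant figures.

0.31 M

Cu⁺/Cu is the cathode, Fe²⁺/Fe the anode: E°cell = +0.98 V, n = 2.
Overall reaction: 2 Cu⁺(aq) + Fe(s) → 2 Cu(s) + Fe²⁺(aq); Q = [Fe²⁺]^1/[Cu⁺]^2.
From E = E° − (0.0592/n) log Q: log Q = (E° − E)·n/0.0592 = (+0.98 − (+1.009))·2/0.0592 = -0.9797.
So 2·log[Cu⁺] = 1·log(0.0101) − log Q = -1.9957 − (-0.9797) = -1.0160; log[Cu⁺] = -1.0160 / 2 = -0.5080; [Cu⁺] = 10^(-0.5080) ≈ 0.31 M.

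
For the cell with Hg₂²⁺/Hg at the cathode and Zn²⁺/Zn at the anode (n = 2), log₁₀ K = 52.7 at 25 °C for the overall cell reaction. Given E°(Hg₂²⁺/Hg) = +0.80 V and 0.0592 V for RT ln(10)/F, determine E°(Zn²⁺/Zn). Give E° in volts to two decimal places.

E°cell = (0.0592/n)·log K = (0.0592/2)(52.7) = +1.560 V.
Since Hg₂²⁺/Hg is the cathode and Zn²⁺/Zn the anode, E°cell = E°(Hg₂²⁺/Hg) − E°(Zn²⁺/Zn).
So E°(Zn²⁺/Zn) = E°(Hg₂²⁺/Hg) − E°cell = (+0.80) − (+1.560) = -0.76 V.

-0.76 V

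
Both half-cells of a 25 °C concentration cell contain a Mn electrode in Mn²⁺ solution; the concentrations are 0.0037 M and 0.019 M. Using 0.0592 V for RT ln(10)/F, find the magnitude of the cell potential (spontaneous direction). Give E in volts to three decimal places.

+0.021 V

For a concentration cell E°cell = 0. The 0.019 M side is the cathode (reduction is favoured where [Mn²⁺] is higher).
With n = 2, E = −(0.0592/2) log([Mn²⁺]ₐₙ/[Mn²⁺]꜀ₐₜ) = −(0.0592/2) log(0.0037/0.019) = −(0.0592/2)(-0.711) = +0.021 V.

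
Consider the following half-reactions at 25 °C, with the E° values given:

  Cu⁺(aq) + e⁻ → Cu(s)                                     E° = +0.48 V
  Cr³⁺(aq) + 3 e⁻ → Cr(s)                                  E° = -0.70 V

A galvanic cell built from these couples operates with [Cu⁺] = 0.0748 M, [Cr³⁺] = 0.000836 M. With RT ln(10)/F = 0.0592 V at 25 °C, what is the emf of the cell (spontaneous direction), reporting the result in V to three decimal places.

Cu⁺/Cu is the cathode (higher E°), Cr³⁺/Cr the anode: E°cell = +0.48 − (-0.70) = +1.18 V, n = 3.
Overall: 3 Cu⁺(aq) + Cr(s) → 3 Cu(s) + Cr³⁺(aq)
Q = [Cr³⁺] / ([Cu⁺]^3); log Q = 0.301.
E = E° − (0.0592/n) log Q = +1.18 − (0.0592/3)(0.301) = +1.174 V.

+1.174 V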